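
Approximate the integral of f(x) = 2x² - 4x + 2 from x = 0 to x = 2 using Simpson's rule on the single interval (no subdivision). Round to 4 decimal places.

S = (b−a)/6 · [f(0) + 4f(1) + f(2)] = 0.333333·[2 + 4·0 + 2] = 1.3333.

1.3333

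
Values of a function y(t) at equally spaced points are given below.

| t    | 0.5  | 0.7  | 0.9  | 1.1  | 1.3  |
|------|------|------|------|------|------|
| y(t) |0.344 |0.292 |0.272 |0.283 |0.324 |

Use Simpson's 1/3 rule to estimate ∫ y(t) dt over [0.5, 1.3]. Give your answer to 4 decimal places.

h = 0.2, n = 4.
(h/3)·[y₀ + 4y₁ + 2y₂ + 4y₃ + y₄] = 0.066667·(3.512) = 0.2341.

0.2341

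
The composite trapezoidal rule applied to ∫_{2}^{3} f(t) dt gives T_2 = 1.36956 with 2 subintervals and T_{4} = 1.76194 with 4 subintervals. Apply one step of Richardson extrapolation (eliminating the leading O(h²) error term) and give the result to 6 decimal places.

1.892733

R = (4·T_{4} − T_2) / 3 = (4·1.76194 − 1.36956)/3 = (5.67820)/3 = 1.892733.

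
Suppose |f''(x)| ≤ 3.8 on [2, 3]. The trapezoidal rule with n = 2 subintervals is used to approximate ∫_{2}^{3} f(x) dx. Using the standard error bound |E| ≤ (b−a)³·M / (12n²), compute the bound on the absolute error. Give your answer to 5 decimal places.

0.07917

|E| ≤ (1)³·3.8 / (12·2²) = 3.8/48 = 0.07917.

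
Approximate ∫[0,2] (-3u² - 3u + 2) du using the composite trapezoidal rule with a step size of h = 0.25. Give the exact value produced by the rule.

h = (2 − 0)/8 = 0.25.
Nodes u₀,…,u₈ = 0, 0.25, 0.5, 0.75, 1, 1.25, 1.5, 1.75, 2.
f(u) = -3u² - 3u + 2: f₀=2, f₁=1.0625, f₂=-0.25, f₃=-1.9375, f₄=-4, f₅=-6.4375, f₆=-9.25, f₇=-12.4375, f₈=-16.
(h/2)·[f₀ + 2f₁ + 2f₂ + 2f₃ + 2f₄ + 2f₅ + 2f₆ + 2f₇ + f₈] = 0.125·(-80.5) = -10.0625.

-10.0625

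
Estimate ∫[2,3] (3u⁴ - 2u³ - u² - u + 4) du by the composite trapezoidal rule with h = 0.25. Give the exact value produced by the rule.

90.287109375

h = (3 − 2)/4 = 0.25.
Nodes u₀,…,u₄ = 2, 2.25, 2.5, 2.75, 3.
f(u) = 3u⁴ - 2u³ - u² - u + 4: f₀=30, f₁=50.79296875, f₂=81.1875, f₃=123.66796875, f₄=181.
(h/2)·[f₀ + 2f₁ + 2f₂ + 2f₃ + f₄] = 0.125·(722.296875) = 90.287109375.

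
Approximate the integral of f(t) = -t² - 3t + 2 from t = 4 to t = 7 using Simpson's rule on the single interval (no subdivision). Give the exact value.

-136.5

S = (b−a)/6 · [f(4) + 4f(5.5) + f(7)] = 0.5·[(-26) + 4·(-44.75) + (-68)] = -136.5.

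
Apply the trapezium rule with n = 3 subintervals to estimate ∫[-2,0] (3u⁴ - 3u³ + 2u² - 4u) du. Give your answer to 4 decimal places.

49.6790

h = (0 − (-2))/3 = 0.666667.
Nodes u₀,…,u₃ = -2, -1.333333, -0.666667, 0.
f(u) = 3u⁴ - 3u³ + 2u² - 4u: f₀=88, f₁=25.481481, f₂=5.037037, f₃=0.
(h/2)·[f₀ + 2f₁ + 2f₂ + f₃] = 0.333333·(149.037037) = 49.6790.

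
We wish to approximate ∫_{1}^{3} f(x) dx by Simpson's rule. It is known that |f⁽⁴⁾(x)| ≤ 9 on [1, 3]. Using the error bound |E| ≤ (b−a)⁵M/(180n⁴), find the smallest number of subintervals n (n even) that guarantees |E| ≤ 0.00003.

Need 288/(180n⁴) ≤ 0.00003.
n⁴ ≥ 288/(180·0.00003) = 53333.3 ⇒ n ≥ 15.1967, so the smallest even n is 16. (n must be even for Simpson's rule.)

16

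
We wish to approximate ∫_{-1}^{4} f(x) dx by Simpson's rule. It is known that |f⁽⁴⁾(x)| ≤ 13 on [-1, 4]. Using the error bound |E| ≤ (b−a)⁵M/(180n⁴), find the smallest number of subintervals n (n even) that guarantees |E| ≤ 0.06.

Need 40625/(180n⁴) ≤ 0.06.
n⁴ ≥ 40625/(180·0.06) = 3761.57 ⇒ n ≥ 7.8315, so the smallest even n is 8. (n must be even for Simpson's rule.)

8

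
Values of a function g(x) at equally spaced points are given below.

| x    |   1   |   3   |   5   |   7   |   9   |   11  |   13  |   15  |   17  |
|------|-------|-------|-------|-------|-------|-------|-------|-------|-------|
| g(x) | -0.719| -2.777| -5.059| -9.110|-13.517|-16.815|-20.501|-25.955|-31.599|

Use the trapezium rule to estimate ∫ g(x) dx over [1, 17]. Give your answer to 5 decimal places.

h = 2, n = 8.
(h/2)·[y₀ + 2y₁ + 2y₂ + 2y₃ + 2y₄ + 2y₅ + 2y₆ + 2y₇ + y₈] = 1·(-219.786) = -219.78600.

-219.78600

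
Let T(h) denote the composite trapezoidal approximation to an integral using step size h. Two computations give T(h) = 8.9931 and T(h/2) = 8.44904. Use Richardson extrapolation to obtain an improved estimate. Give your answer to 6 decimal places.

8.267687

R = (4·T(h/2) − T(h)) / 3 = (4·8.44904 − 8.9931)/3 = (24.80306)/3 = 8.267687.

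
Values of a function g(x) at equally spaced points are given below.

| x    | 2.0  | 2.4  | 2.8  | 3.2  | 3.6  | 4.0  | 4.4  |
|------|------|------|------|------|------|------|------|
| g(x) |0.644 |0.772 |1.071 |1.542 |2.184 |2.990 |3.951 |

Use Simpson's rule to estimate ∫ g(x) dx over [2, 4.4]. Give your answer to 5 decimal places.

h = 0.4, n = 6.
(h/3)·[y₀ + 4y₁ + 2y₂ + 4y₃ + 2y₄ + 4y₅ + y₆] = 0.133333·(32.321) = 4.30947.

4.30947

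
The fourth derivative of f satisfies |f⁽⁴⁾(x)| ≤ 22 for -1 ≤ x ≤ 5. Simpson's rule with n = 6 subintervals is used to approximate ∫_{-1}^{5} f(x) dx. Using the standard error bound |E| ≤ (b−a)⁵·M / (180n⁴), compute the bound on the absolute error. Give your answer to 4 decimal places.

0.7333

|E| ≤ (6)⁵·22 / (180·6⁴) = 171072/233280 = 0.7333.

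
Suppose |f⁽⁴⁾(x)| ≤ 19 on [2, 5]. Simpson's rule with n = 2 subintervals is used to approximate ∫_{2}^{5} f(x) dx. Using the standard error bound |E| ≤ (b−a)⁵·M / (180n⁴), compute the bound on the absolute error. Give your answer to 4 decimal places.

1.6031

|E| ≤ (3)⁵·19 / (180·2⁴) = 4617/2880 = 1.6031.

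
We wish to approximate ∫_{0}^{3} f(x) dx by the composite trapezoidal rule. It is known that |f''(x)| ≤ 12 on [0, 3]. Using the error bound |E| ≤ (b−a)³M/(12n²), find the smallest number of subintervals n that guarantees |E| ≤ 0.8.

Need 324/(12n²) ≤ 0.8.
n² ≥ 324/(12·0.8) = 33.75 ⇒ n ≥ 5.8095, so the smallest n is 6.

6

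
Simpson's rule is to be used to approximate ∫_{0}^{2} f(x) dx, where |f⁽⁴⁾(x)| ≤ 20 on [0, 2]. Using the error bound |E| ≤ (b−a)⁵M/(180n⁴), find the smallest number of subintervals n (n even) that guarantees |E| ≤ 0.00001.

Need 640/(180n⁴) ≤ 0.00001.
n⁴ ≥ 640/(180·0.00001) = 355556 ⇒ n ≥ 24.4189, so the smallest even n is 26. (n must be even for Simpson's rule.)

26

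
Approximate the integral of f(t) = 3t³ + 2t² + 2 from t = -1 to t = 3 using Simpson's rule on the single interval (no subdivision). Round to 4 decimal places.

S = (b−a)/6 · [f(-1) + 4f(1) + f(3)] = 0.666667·[1 + 4·7 + 101] = 86.6667.

86.6667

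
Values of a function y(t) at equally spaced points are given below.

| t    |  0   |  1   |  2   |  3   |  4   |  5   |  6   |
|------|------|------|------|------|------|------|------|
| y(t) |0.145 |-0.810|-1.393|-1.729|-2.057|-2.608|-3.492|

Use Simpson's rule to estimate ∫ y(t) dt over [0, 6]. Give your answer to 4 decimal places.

-10.2783

h = 1, n = 6.
(h/3)·[y₀ + 4y₁ + 2y₂ + 4y₃ + 2y₄ + 4y₅ + y₆] = 0.333333·(-30.835) = -10.2783.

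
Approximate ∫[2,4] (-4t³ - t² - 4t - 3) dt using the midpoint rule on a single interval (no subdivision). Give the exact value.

M = (b−a)·f(3) = 2·(-132) = -264.

-264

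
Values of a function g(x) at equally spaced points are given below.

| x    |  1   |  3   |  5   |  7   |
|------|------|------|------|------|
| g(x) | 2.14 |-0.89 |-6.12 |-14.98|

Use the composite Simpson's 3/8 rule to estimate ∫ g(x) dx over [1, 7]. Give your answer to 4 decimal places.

-25.4025

h = 2, n = 3.
(3h/8)·[y₀ + 3y₁ + 3y₂ + y₃] = 0.75·(-33.87) = -25.4025.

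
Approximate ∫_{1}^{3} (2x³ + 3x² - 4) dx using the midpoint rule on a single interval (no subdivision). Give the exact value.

M = (b−a)·f(2) = 2·(24) = 48.

48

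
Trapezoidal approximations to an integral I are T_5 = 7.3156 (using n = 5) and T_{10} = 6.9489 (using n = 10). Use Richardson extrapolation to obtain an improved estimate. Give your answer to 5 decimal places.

R = (4·T_{10} − T_5) / 3 = (4·6.9489 − 7.3156)/3 = (20.4800)/3 = 6.82667.

6.82667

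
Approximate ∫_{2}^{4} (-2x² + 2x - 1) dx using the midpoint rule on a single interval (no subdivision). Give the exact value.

M = (b−a)·f(3) = 2·(-13) = -26.

-26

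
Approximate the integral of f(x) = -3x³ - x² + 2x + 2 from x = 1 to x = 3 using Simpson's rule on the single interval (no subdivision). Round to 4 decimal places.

S = (b−a)/6 · [f(1) + 4f(2) + f(3)] = 0.333333·[0 + 4·(-22) + (-82)] = -56.6667.

-56.6667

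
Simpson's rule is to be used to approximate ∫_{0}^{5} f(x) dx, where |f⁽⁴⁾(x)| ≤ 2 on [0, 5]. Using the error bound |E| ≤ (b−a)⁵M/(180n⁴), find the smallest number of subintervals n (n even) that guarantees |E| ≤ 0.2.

Need 6250/(180n⁴) ≤ 0.2.
n⁴ ≥ 6250/(180·0.2) = 173.611 ⇒ n ≥ 3.6299, so the smallest even n is 4. (n must be even for Simpson's rule.)

4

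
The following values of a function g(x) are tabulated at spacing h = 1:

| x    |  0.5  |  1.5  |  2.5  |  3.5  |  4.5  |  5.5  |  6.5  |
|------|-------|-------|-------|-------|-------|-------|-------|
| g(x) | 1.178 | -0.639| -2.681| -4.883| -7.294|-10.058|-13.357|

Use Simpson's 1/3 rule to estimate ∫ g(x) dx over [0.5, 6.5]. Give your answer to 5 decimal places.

h = 1, n = 6.
(h/3)·[y₀ + 4y₁ + 2y₂ + 4y₃ + 2y₄ + 4y₅ + y₆] = 0.333333·(-94.449) = -31.48300.

-31.48300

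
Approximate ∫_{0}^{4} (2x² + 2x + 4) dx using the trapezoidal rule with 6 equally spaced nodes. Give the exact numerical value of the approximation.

75.52

h = (4 − 0)/5 = 0.8.
Nodes x₀,…,x₅ = 0, 0.8, 1.6, 2.4, 3.2, 4.
f(x) = 2x² + 2x + 4: f₀=4, f₁=6.88, f₂=12.32, f₃=20.32, f₄=30.88, f₅=44.
(h/2)·[f₀ + 2f₁ + 2f₂ + 2f₃ + 2f₄ + f₅] = 0.4·(188.8) = 75.52.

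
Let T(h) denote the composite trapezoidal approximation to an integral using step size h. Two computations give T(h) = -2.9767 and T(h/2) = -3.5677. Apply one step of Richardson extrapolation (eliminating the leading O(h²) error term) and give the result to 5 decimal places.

-3.76470

R = (4·T(h/2) − T(h)) / 3 = (4·(-3.5677) − (-2.9767))/3 = (-11.2941)/3 = -3.76470.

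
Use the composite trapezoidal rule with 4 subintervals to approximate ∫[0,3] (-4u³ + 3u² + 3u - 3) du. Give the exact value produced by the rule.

h = (3 − 0)/4 = 0.75.
Nodes u₀,…,u₄ = 0, 0.75, 1.5, 2.25, 3.
f(u) = -4u³ + 3u² + 3u - 3: f₀=-3, f₁=-0.75, f₂=-5.25, f₃=-26.625, f₄=-75.
(h/2)·[f₀ + 2f₁ + 2f₂ + 2f₃ + f₄] = 0.375·(-143.25) = -53.71875.

-53.71875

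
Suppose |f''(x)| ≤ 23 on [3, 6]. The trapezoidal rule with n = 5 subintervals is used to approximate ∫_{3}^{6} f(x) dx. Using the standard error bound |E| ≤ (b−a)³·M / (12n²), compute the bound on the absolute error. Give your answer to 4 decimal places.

|E| ≤ (3)³·23 / (12·5²) = 621/300 = 2.0700.

2.0700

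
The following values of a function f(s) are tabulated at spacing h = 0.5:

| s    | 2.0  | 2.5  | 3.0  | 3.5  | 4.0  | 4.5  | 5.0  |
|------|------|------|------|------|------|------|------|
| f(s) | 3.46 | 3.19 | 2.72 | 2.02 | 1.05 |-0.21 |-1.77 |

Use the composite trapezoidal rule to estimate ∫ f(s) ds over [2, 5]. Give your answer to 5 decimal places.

4.80750

h = 0.5, n = 6.
(h/2)·[y₀ + 2y₁ + 2y₂ + 2y₃ + 2y₄ + 2y₅ + y₆] = 0.25·(19.23) = 4.80750.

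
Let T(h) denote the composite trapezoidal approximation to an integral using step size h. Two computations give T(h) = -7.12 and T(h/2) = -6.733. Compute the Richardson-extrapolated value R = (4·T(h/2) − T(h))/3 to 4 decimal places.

R = (4·T(h/2) − T(h)) / 3 = (4·(-6.733) − (-7.12))/3 = (-19.812)/3 = -6.6040.

-6.6040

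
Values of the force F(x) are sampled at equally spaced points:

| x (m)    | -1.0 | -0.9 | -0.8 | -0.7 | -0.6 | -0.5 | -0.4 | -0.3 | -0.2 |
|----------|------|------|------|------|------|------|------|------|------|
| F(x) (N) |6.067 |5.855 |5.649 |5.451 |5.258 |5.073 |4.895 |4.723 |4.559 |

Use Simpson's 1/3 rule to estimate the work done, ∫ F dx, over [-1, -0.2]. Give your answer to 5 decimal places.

4.22127

h = 0.1, n = 8.
(h/3)·[y₀ + 4y₁ + 2y₂ + 4y₃ + 2y₄ + 4y₅ + 2y₆ + 4y₇ + y₈] = 0.033333·(126.638) = 4.22127.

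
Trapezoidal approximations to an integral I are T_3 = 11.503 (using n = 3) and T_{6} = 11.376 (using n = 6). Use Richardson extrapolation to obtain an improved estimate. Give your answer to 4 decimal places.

11.3337

R = (4·T_{6} − T_3) / 3 = (4·11.376 − 11.503)/3 = (34.001)/3 = 11.3337.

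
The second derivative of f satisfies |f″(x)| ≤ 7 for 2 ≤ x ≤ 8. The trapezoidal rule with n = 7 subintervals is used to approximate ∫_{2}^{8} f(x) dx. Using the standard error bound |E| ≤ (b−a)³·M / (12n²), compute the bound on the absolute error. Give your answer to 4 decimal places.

|E| ≤ (6)³·7 / (12·7²) = 1512/588 = 2.5714.

2.5714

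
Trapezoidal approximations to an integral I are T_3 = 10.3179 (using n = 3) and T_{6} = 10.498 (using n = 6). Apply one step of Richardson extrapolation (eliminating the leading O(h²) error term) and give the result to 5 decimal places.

R = (4·T_{6} − T_3) / 3 = (4·10.498 − 10.3179)/3 = (31.6741)/3 = 10.55803.

10.55803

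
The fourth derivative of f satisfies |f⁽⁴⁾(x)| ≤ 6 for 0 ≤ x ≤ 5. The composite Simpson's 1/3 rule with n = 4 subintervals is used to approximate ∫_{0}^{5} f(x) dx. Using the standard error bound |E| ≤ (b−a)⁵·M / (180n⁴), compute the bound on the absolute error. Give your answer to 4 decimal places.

|E| ≤ (5)⁵·6 / (180·4⁴) = 18750/46080 = 0.4069.

0.4069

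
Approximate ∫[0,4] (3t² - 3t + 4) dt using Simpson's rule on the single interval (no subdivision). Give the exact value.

56

S = (b−a)/6 · [f(0) + 4f(2) + f(4)] = 0.666667·[4 + 4·10 + 40] = 56.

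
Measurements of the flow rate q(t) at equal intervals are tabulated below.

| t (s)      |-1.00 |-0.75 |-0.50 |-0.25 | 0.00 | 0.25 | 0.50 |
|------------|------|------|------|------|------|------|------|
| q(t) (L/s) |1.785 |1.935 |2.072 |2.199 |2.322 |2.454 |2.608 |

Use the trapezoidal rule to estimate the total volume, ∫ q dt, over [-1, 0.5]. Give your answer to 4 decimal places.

h = 0.25, n = 6.
(h/2)·[y₀ + 2y₁ + 2y₂ + 2y₃ + 2y₄ + 2y₅ + y₆] = 0.125·(26.357) = 3.2946.

3.2946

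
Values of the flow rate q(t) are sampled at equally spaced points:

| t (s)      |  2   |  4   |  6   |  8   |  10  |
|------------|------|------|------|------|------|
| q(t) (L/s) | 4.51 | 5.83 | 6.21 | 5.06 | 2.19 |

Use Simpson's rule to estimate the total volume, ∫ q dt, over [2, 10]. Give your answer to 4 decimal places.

h = 2, n = 4.
(h/3)·[y₀ + 4y₁ + 2y₂ + 4y₃ + y₄] = 0.666667·(62.68) = 41.7867.

41.7867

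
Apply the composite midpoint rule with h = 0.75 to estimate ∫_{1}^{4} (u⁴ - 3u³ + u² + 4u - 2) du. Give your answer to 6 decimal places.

55.494873

h = (4 − 1)/4 = 0.75.
Midpoints m₁,…,m₄ = 1.375, 2.125, 2.875, 3.625.
f(m₁)=1.166259765625, f(m₂)=2.619384765625, f(m₃)=14.795166015625, f(m₄)=55.412353515625.
h·[f(m₁) + f(m₂) + f(m₃) + f(m₄)] = 0.75·(73.9931640625) = 55.494873.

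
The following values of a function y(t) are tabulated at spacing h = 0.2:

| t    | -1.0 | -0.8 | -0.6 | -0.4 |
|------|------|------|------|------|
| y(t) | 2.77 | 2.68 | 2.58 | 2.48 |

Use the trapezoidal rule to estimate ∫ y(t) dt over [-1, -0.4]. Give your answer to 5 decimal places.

1.57700

h = 0.2, n = 3.
(h/2)·[y₀ + 2y₁ + 2y₂ + y₃] = 0.1·(15.77) = 1.57700.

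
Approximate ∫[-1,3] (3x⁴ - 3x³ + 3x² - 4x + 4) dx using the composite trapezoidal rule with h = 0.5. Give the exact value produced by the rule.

120.375

h = (3 − (-1))/8 = 0.5.
Nodes x₀,…,x₈ = -1, -0.5, 0, 0.5, 1, 1.5, 2, 2.5, 3.
f(x) = 3x⁴ - 3x³ + 3x² - 4x + 4: f₀=17, f₁=7.3125, f₂=4, f₃=2.5625, f₄=3, f₅=9.8125, f₆=32, f₇=83.0625, f₈=181.
(h/2)·[f₀ + 2f₁ + 2f₂ + 2f₃ + 2f₄ + 2f₅ + 2f₆ + 2f₇ + f₈] = 0.25·(481.5) = 120.375.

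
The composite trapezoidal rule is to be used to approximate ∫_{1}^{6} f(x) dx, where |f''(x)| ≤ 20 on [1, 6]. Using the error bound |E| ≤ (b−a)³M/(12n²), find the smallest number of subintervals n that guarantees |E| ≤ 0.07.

Need 2500/(12n²) ≤ 0.07.
n² ≥ 2500/(12·0.07) = 2976.19 ⇒ n ≥ 54.5545, so the smallest n is 55.

55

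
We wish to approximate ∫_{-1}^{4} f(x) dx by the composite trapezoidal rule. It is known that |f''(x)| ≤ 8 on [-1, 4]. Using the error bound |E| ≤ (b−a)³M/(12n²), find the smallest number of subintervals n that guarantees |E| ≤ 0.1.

Need 1000/(12n²) ≤ 0.1.
n² ≥ 1000/(12·0.1) = 833.333 ⇒ n ≥ 28.8675, so the smallest n is 29.

29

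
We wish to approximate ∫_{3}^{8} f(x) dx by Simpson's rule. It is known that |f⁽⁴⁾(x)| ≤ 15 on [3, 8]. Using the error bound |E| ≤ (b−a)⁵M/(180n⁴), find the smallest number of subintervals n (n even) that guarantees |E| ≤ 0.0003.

Need 46875/(180n⁴) ≤ 0.0003.
n⁴ ≥ 46875/(180·0.0003) = 868056 ⇒ n ≥ 30.5237, so the smallest even n is 32. (n must be even for Simpson's rule.)

32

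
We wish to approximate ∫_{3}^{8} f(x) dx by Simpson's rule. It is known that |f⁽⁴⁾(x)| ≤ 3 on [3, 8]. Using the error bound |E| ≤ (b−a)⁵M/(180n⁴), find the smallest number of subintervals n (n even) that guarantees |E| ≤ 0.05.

Need 9375/(180n⁴) ≤ 0.05.
n⁴ ≥ 9375/(180·0.05) = 1041.67 ⇒ n ≥ 5.6811, so the smallest even n is 6. (n must be even for Simpson's rule.)

6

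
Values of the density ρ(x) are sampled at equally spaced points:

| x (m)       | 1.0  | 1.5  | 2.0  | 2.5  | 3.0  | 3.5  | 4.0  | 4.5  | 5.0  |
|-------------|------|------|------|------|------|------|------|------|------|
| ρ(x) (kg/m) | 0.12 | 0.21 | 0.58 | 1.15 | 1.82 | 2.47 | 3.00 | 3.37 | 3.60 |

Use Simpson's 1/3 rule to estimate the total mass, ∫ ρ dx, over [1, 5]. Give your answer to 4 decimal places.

h = 0.5, n = 8.
(h/3)·[y₀ + 4y₁ + 2y₂ + 4y₃ + 2y₄ + 4y₅ + 2y₆ + 4y₇ + y₈] = 0.166667·(43.32) = 7.2200.

7.2200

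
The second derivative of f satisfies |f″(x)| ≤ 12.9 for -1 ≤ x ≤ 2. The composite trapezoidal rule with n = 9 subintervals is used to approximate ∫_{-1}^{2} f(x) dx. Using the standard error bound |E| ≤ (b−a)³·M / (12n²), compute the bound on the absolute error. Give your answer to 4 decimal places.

0.3583

|E| ≤ (3)³·12.9 / (12·9²) = 348.3/972 = 0.3583.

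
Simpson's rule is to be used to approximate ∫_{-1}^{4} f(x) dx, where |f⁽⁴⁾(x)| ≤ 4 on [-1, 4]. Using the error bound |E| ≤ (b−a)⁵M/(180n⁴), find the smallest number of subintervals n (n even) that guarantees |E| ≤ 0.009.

10

Need 12500/(180n⁴) ≤ 0.009.
n⁴ ≥ 12500/(180·0.009) = 7716.05 ⇒ n ≥ 9.3724, so the smallest even n is 10. (n must be even for Simpson's rule.)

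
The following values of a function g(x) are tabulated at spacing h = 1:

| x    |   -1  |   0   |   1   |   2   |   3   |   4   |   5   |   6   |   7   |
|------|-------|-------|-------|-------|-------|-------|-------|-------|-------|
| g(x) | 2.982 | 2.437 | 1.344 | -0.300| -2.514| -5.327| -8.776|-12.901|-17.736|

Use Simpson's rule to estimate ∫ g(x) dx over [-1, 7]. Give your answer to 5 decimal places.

h = 1, n = 8.
(h/3)·[y₀ + 4y₁ + 2y₂ + 4y₃ + 2y₄ + 4y₅ + 2y₆ + 4y₇ + y₈] = 0.333333·(-99.010) = -33.00333.

-33.00333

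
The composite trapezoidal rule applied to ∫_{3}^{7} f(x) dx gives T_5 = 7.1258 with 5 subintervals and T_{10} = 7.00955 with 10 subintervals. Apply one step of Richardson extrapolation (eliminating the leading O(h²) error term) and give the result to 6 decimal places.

R = (4·T_{10} − T_5) / 3 = (4·7.00955 − 7.1258)/3 = (20.91240)/3 = 6.970800.

6.970800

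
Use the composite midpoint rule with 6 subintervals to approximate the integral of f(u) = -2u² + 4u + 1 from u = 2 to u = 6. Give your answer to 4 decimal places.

h = (6 − 2)/6 = 0.666667.
Midpoints m₁,…,m₆ = 2.333333, 3, 3.666667, 4.333333, 5, 5.666667.
f(m₁)=-0.555556, f(m₂)=-5, f(m₃)=-11.222222, f(m₄)=-19.222222, f(m₅)=-29, f(m₆)=-40.555556.
h·[f(m₁) + f(m₂) + f(m₃) + f(m₄) + f(m₅) + f(m₆)] = 0.666667·(-105.555556) = -70.3704.

-70.3704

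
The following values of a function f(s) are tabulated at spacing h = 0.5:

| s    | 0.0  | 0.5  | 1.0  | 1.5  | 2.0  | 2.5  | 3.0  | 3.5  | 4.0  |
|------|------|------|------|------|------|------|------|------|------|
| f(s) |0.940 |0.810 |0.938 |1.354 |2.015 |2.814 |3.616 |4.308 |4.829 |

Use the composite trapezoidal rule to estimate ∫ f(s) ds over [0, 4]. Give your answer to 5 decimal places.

9.36975

h = 0.5, n = 8.
(h/2)·[y₀ + 2y₁ + 2y₂ + 2y₃ + 2y₄ + 2y₅ + 2y₆ + 2y₇ + y₈] = 0.25·(37.479) = 9.36975.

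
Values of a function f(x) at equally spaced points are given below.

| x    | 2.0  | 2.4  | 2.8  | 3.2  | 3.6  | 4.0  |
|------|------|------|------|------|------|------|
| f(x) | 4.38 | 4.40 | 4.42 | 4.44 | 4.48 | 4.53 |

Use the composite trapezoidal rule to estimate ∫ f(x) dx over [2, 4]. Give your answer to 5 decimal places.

8.87800

h = 0.4, n = 5.
(h/2)·[y₀ + 2y₁ + 2y₂ + 2y₃ + 2y₄ + y₅] = 0.2·(44.39) = 8.87800.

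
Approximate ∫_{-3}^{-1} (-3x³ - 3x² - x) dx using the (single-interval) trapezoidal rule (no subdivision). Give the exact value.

58

T = (b−a)/2 · [f(-3) + f(-1)] = 1·[57 + 1] = 58.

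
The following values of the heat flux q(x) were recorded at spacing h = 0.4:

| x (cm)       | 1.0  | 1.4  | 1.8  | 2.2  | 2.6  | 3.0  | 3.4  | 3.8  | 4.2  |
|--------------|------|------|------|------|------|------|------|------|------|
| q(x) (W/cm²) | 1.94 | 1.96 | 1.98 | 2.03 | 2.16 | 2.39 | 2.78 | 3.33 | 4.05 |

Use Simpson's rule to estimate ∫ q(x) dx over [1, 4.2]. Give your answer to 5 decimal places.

h = 0.4, n = 8.
(h/3)·[y₀ + 4y₁ + 2y₂ + 4y₃ + 2y₄ + 4y₅ + 2y₆ + 4y₇ + y₈] = 0.133333·(58.67) = 7.82267.

7.82267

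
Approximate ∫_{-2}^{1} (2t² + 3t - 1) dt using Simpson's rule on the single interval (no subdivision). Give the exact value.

S = (b−a)/6 · [f(-2) + 4f(-0.5) + f(1)] = 0.5·[1 + 4·(-2) + 4] = -1.5.

-1.5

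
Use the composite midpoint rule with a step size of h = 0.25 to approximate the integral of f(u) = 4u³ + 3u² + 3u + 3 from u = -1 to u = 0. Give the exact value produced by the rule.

1.515625

h = (0 − (-1))/4 = 0.25.
Midpoints m₁,…,m₄ = -0.875, -0.625, -0.375, -0.125.
f(m₁)=-0.0078125, f(m₂)=1.3203125, f(m₃)=2.0859375, f(m₄)=2.6640625.
h·[f(m₁) + f(m₂) + f(m₃) + f(m₄)] = 0.25·(6.0625) = 1.515625.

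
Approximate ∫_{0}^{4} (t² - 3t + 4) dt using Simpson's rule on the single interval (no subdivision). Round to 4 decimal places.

S = (b−a)/6 · [f(0) + 4f(2) + f(4)] = 0.666667·[4 + 4·2 + 8] = 13.3333.

13.3333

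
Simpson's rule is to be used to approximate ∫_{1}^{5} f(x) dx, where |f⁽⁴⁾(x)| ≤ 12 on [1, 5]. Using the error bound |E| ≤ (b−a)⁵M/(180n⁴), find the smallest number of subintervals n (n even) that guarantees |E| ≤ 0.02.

8

Need 12288/(180n⁴) ≤ 0.02.
n⁴ ≥ 12288/(180·0.02) = 3413.33 ⇒ n ≥ 7.6435, so the smallest even n is 8. (n must be even for Simpson's rule.)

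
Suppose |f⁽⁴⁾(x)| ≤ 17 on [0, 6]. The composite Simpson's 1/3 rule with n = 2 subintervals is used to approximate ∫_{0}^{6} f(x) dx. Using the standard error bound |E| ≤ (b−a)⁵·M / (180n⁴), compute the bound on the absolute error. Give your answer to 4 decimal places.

45.9000

|E| ≤ (6)⁵·17 / (180·2⁴) = 132192/2880 = 45.9000.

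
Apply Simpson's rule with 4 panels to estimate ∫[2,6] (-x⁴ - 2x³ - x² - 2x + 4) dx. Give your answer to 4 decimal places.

-2274.6667

h = (6 − 2)/4 = 1.
Nodes x₀,…,x₄ = 2, 3, 4, 5, 6.
f(x) = -x⁴ - 2x³ - x² - 2x + 4: f₀=-36, f₁=-146, f₂=-404, f₃=-906, f₄=-1772.
(h/3)·[f₀ + 4f₁ + 2f₂ + 4f₃ + f₄] = 0.333333·(-6824) = -2274.6667.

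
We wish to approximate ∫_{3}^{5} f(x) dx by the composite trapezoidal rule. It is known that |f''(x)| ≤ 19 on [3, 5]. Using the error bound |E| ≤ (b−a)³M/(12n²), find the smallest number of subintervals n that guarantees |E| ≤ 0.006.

Need 152/(12n²) ≤ 0.006.
n² ≥ 152/(12·0.006) = 2111.11 ⇒ n ≥ 45.9468, so the smallest n is 46.

46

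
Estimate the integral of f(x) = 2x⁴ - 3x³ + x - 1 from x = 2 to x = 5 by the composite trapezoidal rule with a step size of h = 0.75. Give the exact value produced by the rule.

822.90234375

h = (5 − 2)/4 = 0.75.
Nodes x₀,…,x₄ = 2, 2.75, 3.5, 4.25, 5.
f(x) = 2x⁴ - 3x³ + x - 1: f₀=9, f₁=53.7421875, f₂=174, f₃=425.4609375, f₄=879.
(h/2)·[f₀ + 2f₁ + 2f₂ + 2f₃ + f₄] = 0.375·(2194.40625) = 822.90234375.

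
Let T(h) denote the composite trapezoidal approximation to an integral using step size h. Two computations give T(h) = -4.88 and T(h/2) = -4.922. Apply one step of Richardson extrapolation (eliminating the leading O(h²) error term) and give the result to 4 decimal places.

-4.9360

R = (4·T(h/2) − T(h)) / 3 = (4·(-4.922) − (-4.88))/3 = (-14.808)/3 = -4.9360.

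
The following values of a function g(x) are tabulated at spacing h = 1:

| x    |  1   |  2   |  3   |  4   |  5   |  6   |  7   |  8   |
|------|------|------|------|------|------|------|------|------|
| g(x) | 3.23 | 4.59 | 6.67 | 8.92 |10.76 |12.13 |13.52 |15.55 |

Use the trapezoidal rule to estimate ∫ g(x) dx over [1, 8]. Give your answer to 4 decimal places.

h = 1, n = 7.
(h/2)·[y₀ + 2y₁ + 2y₂ + 2y₃ + 2y₄ + 2y₅ + 2y₆ + y₇] = 0.5·(131.96) = 65.9800.

65.9800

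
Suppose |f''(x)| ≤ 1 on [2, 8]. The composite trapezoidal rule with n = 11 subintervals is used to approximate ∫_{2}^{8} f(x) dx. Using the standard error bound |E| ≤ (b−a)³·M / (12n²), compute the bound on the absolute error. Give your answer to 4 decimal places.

|E| ≤ (6)³·1 / (12·11²) = 216/1452 = 0.1488.

0.1488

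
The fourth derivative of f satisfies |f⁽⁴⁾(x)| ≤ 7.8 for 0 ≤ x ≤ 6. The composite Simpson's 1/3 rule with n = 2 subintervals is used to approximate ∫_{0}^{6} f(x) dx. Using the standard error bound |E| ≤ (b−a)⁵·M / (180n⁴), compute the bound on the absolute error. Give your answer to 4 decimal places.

|E| ≤ (6)⁵·7.8 / (180·2⁴) = 60652.8/2880 = 21.0600.

21.0600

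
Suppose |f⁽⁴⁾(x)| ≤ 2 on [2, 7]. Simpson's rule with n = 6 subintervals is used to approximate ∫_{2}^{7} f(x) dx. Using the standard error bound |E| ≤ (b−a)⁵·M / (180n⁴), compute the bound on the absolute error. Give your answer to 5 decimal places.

0.02679

|E| ≤ (5)⁵·2 / (180·6⁴) = 6250/233280 = 0.02679.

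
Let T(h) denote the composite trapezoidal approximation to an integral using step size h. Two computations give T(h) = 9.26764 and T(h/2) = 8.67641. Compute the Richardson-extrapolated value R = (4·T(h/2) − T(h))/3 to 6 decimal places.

R = (4·T(h/2) − T(h)) / 3 = (4·8.67641 − 9.26764)/3 = (25.43800)/3 = 8.479333.

8.479333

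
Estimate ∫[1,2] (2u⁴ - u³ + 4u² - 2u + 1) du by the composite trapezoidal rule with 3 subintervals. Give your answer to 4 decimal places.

h = (2 − 1)/3 = 0.333333.
Nodes u₀,…,u₃ = 1, 1.333333, 1.666667, 2.
f(u) = 2u⁴ - u³ + 4u² - 2u + 1: f₀=4, f₁=9.395062, f₂=19.580247, f₃=37.
(h/2)·[f₀ + 2f₁ + 2f₂ + f₃] = 0.166667·(98.950617) = 16.4918.

16.4918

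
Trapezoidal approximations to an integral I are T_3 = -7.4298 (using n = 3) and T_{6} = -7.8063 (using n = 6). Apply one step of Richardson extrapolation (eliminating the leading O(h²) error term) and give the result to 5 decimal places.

R = (4·T_{6} − T_3) / 3 = (4·(-7.8063) − (-7.4298))/3 = (-23.7954)/3 = -7.93180.

-7.93180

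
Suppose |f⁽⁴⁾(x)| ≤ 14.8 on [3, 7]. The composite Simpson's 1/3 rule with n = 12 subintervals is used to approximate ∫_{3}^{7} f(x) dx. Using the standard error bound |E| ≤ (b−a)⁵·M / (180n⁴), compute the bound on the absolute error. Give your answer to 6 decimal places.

|E| ≤ (4)⁵·14.8 / (180·12⁴) = 15155.2/3732480 = 0.004060.

0.004060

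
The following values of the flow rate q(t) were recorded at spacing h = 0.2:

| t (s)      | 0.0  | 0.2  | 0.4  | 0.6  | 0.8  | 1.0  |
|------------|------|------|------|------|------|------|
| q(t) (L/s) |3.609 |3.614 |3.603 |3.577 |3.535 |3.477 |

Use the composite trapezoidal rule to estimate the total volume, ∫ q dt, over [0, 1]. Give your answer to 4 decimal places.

3.5744

h = 0.2, n = 5.
(h/2)·[y₀ + 2y₁ + 2y₂ + 2y₃ + 2y₄ + y₅] = 0.1·(35.744) = 3.5744.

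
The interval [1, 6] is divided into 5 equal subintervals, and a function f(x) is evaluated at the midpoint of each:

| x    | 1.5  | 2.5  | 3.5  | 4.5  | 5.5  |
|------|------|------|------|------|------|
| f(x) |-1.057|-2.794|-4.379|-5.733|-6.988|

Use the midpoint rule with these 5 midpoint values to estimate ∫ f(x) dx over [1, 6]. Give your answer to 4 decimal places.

h = 1, n = 5.
h·[y(m₁) + y(m₂) + y(m₃) + y(m₄) + y(m₅)] = 1·(-20.951) = -20.9510.

-20.9510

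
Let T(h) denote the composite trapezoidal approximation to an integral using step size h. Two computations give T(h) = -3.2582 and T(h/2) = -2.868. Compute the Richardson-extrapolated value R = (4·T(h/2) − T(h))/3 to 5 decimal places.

-2.73793

R = (4·T(h/2) − T(h)) / 3 = (4·(-2.868) − (-3.2582))/3 = (-8.2138)/3 = -2.73793.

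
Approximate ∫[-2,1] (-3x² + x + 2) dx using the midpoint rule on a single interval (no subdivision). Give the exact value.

M = (b−a)·f(-0.5) = 3·(0.75) = 2.25.

2.25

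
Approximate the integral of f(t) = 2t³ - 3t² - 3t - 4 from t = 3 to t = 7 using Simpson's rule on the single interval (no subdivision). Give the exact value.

S = (b−a)/6 · [f(3) + 4f(5) + f(7)] = 0.666667·[14 + 4·156 + 514] = 768.

768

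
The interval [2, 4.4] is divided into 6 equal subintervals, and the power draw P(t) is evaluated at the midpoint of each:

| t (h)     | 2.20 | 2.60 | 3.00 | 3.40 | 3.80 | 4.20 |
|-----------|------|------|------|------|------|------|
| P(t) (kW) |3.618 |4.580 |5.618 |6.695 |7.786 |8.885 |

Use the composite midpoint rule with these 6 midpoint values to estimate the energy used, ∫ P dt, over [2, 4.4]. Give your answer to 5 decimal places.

h = 0.4, n = 6.
h·[y(m₁) + y(m₂) + y(m₃) + y(m₄) + y(m₅) + y(m₆)] = 0.4·(37.182) = 14.87280.

14.87280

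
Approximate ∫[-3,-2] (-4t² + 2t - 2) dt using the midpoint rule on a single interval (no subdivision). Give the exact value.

-32

M = (b−a)·f(-2.5) = 1·(-32) = -32.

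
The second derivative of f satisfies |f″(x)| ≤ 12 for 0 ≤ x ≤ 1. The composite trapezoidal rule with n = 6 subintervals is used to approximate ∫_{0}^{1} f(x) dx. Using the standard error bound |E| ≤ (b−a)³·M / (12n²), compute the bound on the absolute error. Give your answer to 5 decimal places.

0.02778

|E| ≤ (1)³·12 / (12·6²) = 12/432 = 0.02778.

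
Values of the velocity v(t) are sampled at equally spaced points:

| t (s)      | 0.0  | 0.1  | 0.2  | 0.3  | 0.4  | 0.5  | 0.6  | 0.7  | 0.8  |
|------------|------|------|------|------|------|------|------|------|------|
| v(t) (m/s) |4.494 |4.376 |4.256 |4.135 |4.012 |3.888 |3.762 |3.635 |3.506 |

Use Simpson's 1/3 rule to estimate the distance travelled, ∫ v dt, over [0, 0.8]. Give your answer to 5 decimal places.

3.20653

h = 0.1, n = 8.
(h/3)·[y₀ + 4y₁ + 2y₂ + 4y₃ + 2y₄ + 4y₅ + 2y₆ + 4y₇ + y₈] = 0.033333·(96.196) = 3.20653.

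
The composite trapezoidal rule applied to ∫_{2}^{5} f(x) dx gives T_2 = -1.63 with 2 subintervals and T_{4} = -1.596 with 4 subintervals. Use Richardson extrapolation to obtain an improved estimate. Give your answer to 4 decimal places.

R = (4·T_{4} − T_2) / 3 = (4·(-1.596) − (-1.63))/3 = (-4.754)/3 = -1.5847.

-1.5847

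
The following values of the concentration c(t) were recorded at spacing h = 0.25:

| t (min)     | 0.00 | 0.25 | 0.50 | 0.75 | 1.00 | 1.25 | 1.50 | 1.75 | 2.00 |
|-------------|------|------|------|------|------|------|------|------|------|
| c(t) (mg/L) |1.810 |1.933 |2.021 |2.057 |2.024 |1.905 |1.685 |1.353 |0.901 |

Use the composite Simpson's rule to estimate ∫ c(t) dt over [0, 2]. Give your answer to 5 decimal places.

3.59692

h = 0.25, n = 8.
(h/3)·[y₀ + 4y₁ + 2y₂ + 4y₃ + 2y₄ + 4y₅ + 2y₆ + 4y₇ + y₈] = 0.083333·(43.163) = 3.59692.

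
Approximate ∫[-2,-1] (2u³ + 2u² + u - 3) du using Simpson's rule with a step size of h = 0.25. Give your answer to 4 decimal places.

-7.3333

h = (-1 − (-2))/4 = 0.25.
Nodes u₀,…,u₄ = -2, -1.75, -1.5, -1.25, -1.
f(u) = 2u³ + 2u² + u - 3: f₀=-13, f₁=-9.34375, f₂=-6.75, f₃=-5.03125, f₄=-4.
(h/3)·[f₀ + 4f₁ + 2f₂ + 4f₃ + f₄] = 0.083333·(-88) = -7.3333.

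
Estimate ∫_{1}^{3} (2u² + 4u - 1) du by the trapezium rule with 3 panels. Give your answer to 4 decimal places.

h = (3 − 1)/3 = 0.666667.
Nodes u₀,…,u₃ = 1, 1.666667, 2.333333, 3.
f(u) = 2u² + 4u - 1: f₀=5, f₁=11.222222, f₂=19.222222, f₃=29.
(h/2)·[f₀ + 2f₁ + 2f₂ + f₃] = 0.333333·(94.888889) = 31.6296.

31.6296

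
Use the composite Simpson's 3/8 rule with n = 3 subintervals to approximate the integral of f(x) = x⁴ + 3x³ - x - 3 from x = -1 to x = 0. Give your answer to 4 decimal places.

-3.0463

h = (0 − (-1))/3 = 0.333333.
Nodes x₀,…,x₃ = -1, -0.666667, -0.333333, 0.
f(x) = x⁴ + 3x³ - x - 3: f₀=-4, f₁=-3.024691, f₂=-2.765432, f₃=-3.
(3h/8)·[f₀ + 3f₁ + 3f₂ + f₃] = 0.125·(-24.370370) = -3.0463.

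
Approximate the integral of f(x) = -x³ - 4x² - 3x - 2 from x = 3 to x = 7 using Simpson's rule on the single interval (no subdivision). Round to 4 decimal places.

S = (b−a)/6 · [f(3) + 4f(5) + f(7)] = 0.666667·[(-74) + 4·(-242) + (-562)] = -1069.3333.

-1069.3333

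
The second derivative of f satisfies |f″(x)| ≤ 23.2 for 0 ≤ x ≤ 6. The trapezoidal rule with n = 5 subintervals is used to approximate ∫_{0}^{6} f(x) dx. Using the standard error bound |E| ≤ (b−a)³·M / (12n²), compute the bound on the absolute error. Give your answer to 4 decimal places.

16.7040

|E| ≤ (6)³·23.2 / (12·5²) = 5011.2/300 = 16.7040.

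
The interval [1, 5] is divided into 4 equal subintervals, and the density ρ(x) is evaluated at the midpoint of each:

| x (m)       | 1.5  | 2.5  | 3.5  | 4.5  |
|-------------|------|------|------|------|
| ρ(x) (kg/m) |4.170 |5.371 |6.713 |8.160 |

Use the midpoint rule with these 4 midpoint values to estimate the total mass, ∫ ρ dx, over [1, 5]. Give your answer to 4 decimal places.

24.4140

h = 1, n = 4.
h·[y(m₁) + y(m₂) + y(m₃) + y(m₄)] = 1·(24.414) = 24.4140.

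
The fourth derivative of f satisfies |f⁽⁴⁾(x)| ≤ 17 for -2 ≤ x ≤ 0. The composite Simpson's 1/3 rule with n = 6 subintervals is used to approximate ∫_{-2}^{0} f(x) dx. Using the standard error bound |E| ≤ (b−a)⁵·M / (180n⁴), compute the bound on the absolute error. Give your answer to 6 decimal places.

|E| ≤ (2)⁵·17 / (180·6⁴) = 544/233280 = 0.002332.

0.002332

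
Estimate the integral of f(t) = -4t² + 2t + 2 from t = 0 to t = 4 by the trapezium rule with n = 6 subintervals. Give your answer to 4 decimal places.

-62.5185

h = (4 − 0)/6 = 0.666667.
Nodes t₀,…,t₆ = 0, 0.666667, 1.333333, 2, 2.666667, 3.333333, 4.
f(t) = -4t² + 2t + 2: f₀=2, f₁=1.555556, f₂=-2.444444, f₃=-10, f₄=-21.111111, f₅=-35.777778, f₆=-54.
(h/2)·[f₀ + 2f₁ + 2f₂ + 2f₃ + 2f₄ + 2f₅ + f₆] = 0.333333·(-187.555556) = -62.5185.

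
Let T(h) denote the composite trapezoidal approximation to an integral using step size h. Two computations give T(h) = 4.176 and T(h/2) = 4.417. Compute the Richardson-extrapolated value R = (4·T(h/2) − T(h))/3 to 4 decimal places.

R = (4·T(h/2) − T(h)) / 3 = (4·4.417 − 4.176)/3 = (13.492)/3 = 4.4973.

4.4973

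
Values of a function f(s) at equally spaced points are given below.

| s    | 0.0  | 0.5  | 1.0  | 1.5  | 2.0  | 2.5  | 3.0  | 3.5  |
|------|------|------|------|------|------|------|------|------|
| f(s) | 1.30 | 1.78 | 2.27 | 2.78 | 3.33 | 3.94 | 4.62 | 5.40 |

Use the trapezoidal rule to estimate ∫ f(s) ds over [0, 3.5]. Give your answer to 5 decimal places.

11.03500

h = 0.5, n = 7.
(h/2)·[y₀ + 2y₁ + 2y₂ + 2y₃ + 2y₄ + 2y₅ + 2y₆ + y₇] = 0.25·(44.14) = 11.03500.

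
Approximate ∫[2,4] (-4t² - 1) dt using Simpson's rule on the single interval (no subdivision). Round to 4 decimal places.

-76.6667

S = (b−a)/6 · [f(2) + 4f(3) + f(4)] = 0.333333·[(-17) + 4·(-37) + (-65)] = -76.6667.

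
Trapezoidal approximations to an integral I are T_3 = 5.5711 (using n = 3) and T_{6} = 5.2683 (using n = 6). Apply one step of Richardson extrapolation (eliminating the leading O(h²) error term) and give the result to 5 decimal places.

R = (4·T_{6} − T_3) / 3 = (4·5.2683 − 5.5711)/3 = (15.5021)/3 = 5.16737.

5.16737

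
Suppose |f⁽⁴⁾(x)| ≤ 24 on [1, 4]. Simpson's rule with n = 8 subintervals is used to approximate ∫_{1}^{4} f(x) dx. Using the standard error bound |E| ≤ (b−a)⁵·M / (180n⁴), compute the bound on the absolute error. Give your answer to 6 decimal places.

|E| ≤ (3)⁵·24 / (180·8⁴) = 5832/737280 = 0.007910.

0.007910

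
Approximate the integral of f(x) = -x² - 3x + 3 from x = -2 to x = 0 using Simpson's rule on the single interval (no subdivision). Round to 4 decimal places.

S = (b−a)/6 · [f(-2) + 4f(-1) + f(0)] = 0.333333·[5 + 4·5 + 3] = 9.3333.

9.3333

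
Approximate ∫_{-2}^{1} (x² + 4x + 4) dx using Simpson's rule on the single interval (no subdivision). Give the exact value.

S = (b−a)/6 · [f(-2) + 4f(-0.5) + f(1)] = 0.5·[0 + 4·2.25 + 9] = 9.

9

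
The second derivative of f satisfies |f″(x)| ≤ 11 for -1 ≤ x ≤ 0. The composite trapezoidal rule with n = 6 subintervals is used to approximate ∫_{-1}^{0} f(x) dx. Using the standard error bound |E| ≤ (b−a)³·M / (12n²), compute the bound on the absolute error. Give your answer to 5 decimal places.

0.02546

|E| ≤ (1)³·11 / (12·6²) = 11/432 = 0.02546.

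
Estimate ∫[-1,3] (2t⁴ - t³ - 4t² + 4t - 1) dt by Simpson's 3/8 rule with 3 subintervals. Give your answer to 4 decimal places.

h = (3 − (-1))/3 = 1.333333.
Nodes t₀,…,t₃ = -1, 0.333333, 1.666667, 3.
f(t) = 2t⁴ - t³ - 4t² + 4t - 1: f₀=-6, f₁=-0.123457, f₂=5.358025, f₃=110.
(3h/8)·[f₀ + 3f₁ + 3f₂ + f₃] = 0.5·(119.703704) = 59.8519.

59.8519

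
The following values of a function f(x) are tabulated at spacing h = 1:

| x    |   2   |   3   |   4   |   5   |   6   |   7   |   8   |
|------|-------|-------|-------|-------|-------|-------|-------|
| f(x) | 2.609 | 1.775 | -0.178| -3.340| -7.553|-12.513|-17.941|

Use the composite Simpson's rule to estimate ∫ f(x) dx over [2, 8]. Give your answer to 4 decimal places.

h = 1, n = 6.
(h/3)·[y₀ + 4y₁ + 2y₂ + 4y₃ + 2y₄ + 4y₅ + y₆] = 0.333333·(-87.106) = -29.0353.

-29.0353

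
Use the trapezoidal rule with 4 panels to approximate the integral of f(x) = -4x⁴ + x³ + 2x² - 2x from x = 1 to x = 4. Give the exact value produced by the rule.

h = (4 − 1)/4 = 0.75.
Nodes x₀,…,x₄ = 1, 1.75, 2.5, 3.25, 4.
f(x) = -4x⁴ + x³ + 2x² - 2x: f₀=-3, f₁=-29.53125, f₂=-133.125, f₃=-397.3125, f₄=-936.
(h/2)·[f₀ + 2f₁ + 2f₂ + 2f₃ + f₄] = 0.375·(-2058.9375) = -772.1015625.

-772.1015625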